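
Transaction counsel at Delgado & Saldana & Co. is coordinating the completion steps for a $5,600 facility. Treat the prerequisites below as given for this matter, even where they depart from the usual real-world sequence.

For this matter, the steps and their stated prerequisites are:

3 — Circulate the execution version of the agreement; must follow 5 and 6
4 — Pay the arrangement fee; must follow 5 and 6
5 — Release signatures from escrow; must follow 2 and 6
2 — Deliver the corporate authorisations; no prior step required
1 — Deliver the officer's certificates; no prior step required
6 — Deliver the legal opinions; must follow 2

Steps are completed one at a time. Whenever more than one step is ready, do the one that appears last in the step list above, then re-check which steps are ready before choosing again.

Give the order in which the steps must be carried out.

Nothing is required for 1 and 2. 1 is listed later → 1 first.
Next only 2 has its prerequisites met → 2.
6 needed 2, now all done → 6.
That leaves 5 as the only ready step → 5.
Ready: 4 and 3. 4 is listed later → 4.
3 is the only step now ready → 3.

1, 2, 6, 5, 4, 3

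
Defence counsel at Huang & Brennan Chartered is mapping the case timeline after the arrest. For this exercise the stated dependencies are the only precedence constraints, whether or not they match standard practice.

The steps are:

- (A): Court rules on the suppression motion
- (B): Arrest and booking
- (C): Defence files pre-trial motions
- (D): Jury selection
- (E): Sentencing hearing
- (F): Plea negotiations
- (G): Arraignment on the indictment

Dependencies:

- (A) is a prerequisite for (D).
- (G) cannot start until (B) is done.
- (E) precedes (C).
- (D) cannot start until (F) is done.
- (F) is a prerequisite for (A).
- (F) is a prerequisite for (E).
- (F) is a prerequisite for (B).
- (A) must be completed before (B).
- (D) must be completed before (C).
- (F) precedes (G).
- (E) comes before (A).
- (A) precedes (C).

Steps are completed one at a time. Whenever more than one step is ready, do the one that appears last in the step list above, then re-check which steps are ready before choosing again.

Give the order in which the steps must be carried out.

(F) → (E) → (A) → (D) → (C) → (B) → (G)

(F) is the only step with nothing outstanding, so it goes first.
(E) needed (F), now all done → (E).
Next only (A) has its prerequisites met → (A).
Ready: (D) and (B). (D) is listed later → (D).
Ready: (C) and (B). (C) is listed later → (C).
That leaves (B) as the only ready step → (B).
(G) needed (F) and (B), now all done → (G).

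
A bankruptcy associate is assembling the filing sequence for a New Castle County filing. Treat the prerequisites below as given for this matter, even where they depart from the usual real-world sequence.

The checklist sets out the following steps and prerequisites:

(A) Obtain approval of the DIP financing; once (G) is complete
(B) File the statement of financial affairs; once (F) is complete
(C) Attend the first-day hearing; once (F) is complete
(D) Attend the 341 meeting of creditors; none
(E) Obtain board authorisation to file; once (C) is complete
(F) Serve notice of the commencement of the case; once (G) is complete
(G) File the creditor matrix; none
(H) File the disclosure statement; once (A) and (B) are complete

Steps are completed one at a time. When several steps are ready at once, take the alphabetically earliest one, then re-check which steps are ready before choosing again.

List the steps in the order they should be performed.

(D) and (G) have no prerequisites; (D) has the earlier label, so (D) is first.
(G) is the only step now ready → (G).
Ready: (A) and (F). (A) has the earlier label → (A).
Next only (F) has its prerequisites met → (F).
Ready: (B) and (C). (B) has the earlier label → (B).
(C) and (H) are both available; (C) has the earlier label → (C).
(E) and (H) are both available; (E) has the earlier label → (E).
(H) needed (A) and (B), now all done → (H).

(D), (G), (A), (F), (B), (C), (E), (H)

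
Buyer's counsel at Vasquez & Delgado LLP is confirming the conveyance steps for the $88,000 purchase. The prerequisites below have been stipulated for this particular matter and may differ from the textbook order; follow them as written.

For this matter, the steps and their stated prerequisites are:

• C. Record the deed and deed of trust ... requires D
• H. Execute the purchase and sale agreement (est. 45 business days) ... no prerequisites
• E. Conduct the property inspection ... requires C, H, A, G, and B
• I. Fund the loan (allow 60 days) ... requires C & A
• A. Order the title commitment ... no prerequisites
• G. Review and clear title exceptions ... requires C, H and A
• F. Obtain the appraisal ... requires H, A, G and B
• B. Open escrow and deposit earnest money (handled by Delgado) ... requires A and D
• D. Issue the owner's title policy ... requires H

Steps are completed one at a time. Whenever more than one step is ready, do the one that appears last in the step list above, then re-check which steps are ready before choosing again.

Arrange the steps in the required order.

A H D B C G F I E

A and H have no prerequisites; A is listed later, so A is first.
That leaves H as the only ready step → H.
That leaves D as the only ready step → D.
B and C are both available; B is listed later → B.
That leaves C as the only ready step → C.
Now G and I have their prerequisites met. G is listed later, so G next.
F and E now also ready, so the ready set is {F, I, E}; F is listed later → F.
Ready: I and E. I is listed later → I.
E needed B, G, A, H and C, now all done → E.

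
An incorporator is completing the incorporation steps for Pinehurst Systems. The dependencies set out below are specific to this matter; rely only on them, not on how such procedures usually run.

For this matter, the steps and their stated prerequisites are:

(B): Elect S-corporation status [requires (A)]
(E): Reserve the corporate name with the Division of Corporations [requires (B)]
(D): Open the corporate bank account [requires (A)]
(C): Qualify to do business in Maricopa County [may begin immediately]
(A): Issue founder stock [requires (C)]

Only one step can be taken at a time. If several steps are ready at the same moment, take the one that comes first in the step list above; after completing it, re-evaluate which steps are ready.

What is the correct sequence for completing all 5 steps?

(C), (A), (B), (E), (D)

(C) has no prerequisites → (C) first.
(A) is the only step now ready → (A).
(B) and (D) are both available; (B) is listed earlier → (B).
(E) and (D) are both available; (E) is listed earlier → (E).
That leaves (D) as the only ready step → (D).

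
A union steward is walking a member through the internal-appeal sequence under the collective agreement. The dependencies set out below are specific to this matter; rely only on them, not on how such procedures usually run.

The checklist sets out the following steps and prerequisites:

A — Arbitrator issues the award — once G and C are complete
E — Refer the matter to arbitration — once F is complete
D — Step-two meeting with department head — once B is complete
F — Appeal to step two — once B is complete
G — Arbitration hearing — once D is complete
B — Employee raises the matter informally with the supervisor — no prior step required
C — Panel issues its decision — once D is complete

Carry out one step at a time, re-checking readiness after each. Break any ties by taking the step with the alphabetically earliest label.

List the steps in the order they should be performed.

B has no prerequisites → B first.
D and F are both available; D has the earlier label → D.
C and G now also ready, so the ready set is {C, F, G}; C has the earlier label → C.
F and G are both available; F has the earlier label → F.
E and G are both available; E has the earlier label → E.
G needed D, now all done → G.
A is the only step now ready → A.

B, D, C, F, E, G, A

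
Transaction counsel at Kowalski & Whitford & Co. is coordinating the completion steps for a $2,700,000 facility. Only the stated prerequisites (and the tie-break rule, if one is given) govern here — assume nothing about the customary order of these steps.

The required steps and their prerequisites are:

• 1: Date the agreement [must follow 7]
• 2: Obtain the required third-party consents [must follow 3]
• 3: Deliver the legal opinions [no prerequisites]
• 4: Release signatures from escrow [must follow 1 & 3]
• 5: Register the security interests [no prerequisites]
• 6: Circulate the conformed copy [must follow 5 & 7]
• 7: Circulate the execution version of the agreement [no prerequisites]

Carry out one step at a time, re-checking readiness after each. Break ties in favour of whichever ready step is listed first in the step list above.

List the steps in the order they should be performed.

Nothing is required for 3, 5 and 7. 3 is listed earlier → 3 first.
2 now also ready, so the ready set is {2, 5, 7}; 2 is listed earlier → 2.
Ready: 5 and 7. 5 is listed earlier → 5.
7 is the only step now ready → 7.
Now 1 and 6 have their prerequisites met. 1 is listed earlier, so 1 next.
Now 4 and 6 have their prerequisites met. 4 is listed earlier, so 4 next.
That leaves 6 as the only ready step → 6.

3 → 2 → 5 → 7 → 1 → 4 → 6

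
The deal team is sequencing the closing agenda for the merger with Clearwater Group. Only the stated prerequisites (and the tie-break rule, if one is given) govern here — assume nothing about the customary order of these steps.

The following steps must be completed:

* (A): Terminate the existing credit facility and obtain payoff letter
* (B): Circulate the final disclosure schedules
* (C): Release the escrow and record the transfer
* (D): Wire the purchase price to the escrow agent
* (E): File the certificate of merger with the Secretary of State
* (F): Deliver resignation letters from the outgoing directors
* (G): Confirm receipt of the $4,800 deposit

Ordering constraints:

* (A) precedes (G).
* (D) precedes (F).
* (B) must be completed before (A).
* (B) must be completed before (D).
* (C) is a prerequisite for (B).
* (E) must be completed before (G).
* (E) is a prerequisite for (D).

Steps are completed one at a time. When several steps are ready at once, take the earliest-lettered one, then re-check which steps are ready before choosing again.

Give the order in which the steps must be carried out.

(C) → (B) → (A) → (E) → (D) → (F) → (G)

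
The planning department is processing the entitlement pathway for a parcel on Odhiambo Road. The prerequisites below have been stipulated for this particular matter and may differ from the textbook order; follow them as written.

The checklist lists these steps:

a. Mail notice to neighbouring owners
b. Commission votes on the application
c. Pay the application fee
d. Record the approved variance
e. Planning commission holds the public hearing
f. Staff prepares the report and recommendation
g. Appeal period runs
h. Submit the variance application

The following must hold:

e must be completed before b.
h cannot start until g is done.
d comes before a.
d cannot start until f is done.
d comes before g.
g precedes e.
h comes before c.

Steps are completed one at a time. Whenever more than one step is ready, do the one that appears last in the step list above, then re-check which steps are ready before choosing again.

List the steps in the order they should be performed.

f has no prerequisites → f first.
d is the only step now ready → d.
g and a are both available; g is listed later → g.
Ready: h, e and a. h is listed later → h.
c now also ready, so the ready set is {e, c, a}; e is listed later → e.
Ready: c, b and a. c is listed later → c.
b and a are both available; b is listed later → b.
a is the only step now ready → a.

f, d, g, h, e, c, b, a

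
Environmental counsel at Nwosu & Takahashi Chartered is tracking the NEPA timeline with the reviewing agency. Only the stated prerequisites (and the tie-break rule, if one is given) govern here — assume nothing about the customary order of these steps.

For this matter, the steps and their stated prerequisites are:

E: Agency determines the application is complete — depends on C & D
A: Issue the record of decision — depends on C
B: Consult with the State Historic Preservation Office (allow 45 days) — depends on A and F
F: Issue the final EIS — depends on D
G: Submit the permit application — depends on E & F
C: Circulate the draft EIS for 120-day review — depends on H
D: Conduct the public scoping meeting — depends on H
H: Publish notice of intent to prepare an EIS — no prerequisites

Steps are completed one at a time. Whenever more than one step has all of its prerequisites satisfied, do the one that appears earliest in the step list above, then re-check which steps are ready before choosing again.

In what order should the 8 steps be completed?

H C A D E F B G

H is the only step with nothing outstanding, so it goes first.
Now C and D have their prerequisites met. C is listed earlier, so C next.
Ready: A and D. A is listed earlier → A.
D needed H, now all done → D.
E and F are both available; E is listed earlier → E.
That leaves F as the only ready step → F.
B and G are both available; B is listed earlier → B.
G needed E and F, now all done → G.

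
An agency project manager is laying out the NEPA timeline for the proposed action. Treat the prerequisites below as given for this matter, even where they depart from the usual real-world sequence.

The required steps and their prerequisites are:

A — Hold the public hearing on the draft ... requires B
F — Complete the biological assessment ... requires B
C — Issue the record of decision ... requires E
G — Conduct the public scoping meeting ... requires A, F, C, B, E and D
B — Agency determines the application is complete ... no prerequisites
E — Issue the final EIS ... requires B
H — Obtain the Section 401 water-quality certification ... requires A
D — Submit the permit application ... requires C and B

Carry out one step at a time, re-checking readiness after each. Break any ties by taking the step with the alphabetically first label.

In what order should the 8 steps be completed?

Only B has no prerequisites, so it is first.
A, E and F are all available; A has the earlier label → A.
Ready: E, F and H. E has the earlier label → E.
C now also ready, so the ready set is {C, F, H}; C has the earlier label → C.
Now D, F and H have their prerequisites met. D has the earlier label, so D next.
Ready: F and H. F has the earlier label → F.
Now G and H have their prerequisites met. G has the earlier label, so G next.
H needed A, now all done → H.

B A E C D F G H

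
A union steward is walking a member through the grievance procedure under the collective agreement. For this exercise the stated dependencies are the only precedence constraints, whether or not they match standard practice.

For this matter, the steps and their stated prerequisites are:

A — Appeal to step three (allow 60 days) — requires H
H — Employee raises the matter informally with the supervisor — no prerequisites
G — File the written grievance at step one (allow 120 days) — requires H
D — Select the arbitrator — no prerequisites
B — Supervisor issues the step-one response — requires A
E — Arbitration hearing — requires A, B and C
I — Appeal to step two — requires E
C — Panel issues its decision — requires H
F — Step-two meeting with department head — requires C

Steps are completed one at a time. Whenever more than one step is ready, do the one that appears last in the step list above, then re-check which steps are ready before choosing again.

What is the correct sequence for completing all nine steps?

D → H → C → F → G → A → B → E → I

Nothing is required for D and H. D is listed later → D first.
That leaves H as the only ready step → H.
C, G and A are all available; C is listed later → C.
Now F, G and A have their prerequisites met. F is listed later, so F next.
G and A are both available; G is listed later → G.
A needed H, now all done → A.
That leaves B as the only ready step → B.
E needed C, B and A, now all done → E.
I needed E, now all done → I.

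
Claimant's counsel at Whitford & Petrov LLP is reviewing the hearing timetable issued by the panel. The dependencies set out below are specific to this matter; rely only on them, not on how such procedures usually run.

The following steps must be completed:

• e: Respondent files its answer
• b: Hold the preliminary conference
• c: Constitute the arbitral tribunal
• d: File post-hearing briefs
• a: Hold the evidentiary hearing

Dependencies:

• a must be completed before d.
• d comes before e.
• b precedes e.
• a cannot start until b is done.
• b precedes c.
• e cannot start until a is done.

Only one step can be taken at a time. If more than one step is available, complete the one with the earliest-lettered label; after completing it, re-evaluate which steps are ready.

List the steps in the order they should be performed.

b is the only step with nothing outstanding, so it goes first.
Ready: a and c. a has the earlier label → a.
d now also ready, so the ready set is {c, d}; c has the earlier label → c.
d needed a, now all done → d.
That leaves e as the only ready step → e.

b, a, c, d, e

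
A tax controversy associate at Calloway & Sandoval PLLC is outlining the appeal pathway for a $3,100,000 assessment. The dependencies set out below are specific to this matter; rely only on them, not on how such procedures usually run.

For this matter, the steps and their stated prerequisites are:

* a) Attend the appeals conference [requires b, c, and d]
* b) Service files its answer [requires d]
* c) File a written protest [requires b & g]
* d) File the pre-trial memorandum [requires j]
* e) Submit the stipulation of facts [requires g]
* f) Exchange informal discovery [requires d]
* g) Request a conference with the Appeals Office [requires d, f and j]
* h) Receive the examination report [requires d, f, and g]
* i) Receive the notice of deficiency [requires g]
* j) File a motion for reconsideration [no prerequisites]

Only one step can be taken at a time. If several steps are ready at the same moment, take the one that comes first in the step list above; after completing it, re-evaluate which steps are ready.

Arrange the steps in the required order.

j → d → b → f → g → c → a → e → h → i

j is the only step with nothing outstanding, so it goes first.
That leaves d as the only ready step → d.
Ready: b and f. b is listed earlier → b.
f needed d, now all done → f.
g needed d, f and j, now all done → g.
Now c, e, h and i have their prerequisites met. c is listed earlier, so c next.
Ready: a, e, h and i. a is listed earlier → a.
e, h and i are all available; e is listed earlier → e.
Now h and i have their prerequisites met. h is listed earlier, so h next.
i needed g, now all done → i.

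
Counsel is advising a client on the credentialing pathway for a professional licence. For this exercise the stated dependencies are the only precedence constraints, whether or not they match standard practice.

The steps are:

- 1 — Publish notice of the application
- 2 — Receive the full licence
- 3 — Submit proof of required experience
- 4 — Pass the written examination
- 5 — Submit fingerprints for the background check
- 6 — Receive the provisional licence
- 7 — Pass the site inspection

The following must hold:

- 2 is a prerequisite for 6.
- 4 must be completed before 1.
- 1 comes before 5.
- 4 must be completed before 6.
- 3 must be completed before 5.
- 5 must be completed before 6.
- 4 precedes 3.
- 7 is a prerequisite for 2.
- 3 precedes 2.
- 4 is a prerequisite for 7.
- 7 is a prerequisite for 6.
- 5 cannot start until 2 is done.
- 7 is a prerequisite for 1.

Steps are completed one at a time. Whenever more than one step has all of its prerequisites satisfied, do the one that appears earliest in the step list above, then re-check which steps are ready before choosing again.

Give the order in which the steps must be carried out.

4 has no prerequisites → 4 first.
Now 3 and 7 have their prerequisites met. 3 is listed earlier, so 3 next.
That leaves 7 as the only ready step → 7.
Now 1 and 2 have their prerequisites met. 1 is listed earlier, so 1 next.
2 is the only step now ready → 2.
5 needed 1, 2 and 3, now all done → 5.
6 needed 2, 4, 5 and 7, now all done → 6.

4 → 3 → 7 → 1 → 2 → 5 → 6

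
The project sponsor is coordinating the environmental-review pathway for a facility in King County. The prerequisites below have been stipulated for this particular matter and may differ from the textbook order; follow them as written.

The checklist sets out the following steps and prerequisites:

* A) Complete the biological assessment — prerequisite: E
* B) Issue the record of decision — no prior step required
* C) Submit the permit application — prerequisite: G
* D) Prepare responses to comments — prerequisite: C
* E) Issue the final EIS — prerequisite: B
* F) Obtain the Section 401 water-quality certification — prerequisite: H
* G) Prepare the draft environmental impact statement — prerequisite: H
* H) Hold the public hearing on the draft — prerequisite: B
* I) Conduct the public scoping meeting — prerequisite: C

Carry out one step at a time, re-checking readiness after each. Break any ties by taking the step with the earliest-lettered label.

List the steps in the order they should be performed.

B E A H F G C D I

B has no prerequisites → B first.
Ready: E and H. E has the earlier label → E.
A now also ready, so the ready set is {A, H}; A has the earlier label → A.
H needed B, now all done → H.
Ready: F and G. F has the earlier label → F.
Next only G has its prerequisites met → G.
C is the only step now ready → C.
Now D and I have their prerequisites met. D has the earlier label, so D next.
I is the only step now ready → I.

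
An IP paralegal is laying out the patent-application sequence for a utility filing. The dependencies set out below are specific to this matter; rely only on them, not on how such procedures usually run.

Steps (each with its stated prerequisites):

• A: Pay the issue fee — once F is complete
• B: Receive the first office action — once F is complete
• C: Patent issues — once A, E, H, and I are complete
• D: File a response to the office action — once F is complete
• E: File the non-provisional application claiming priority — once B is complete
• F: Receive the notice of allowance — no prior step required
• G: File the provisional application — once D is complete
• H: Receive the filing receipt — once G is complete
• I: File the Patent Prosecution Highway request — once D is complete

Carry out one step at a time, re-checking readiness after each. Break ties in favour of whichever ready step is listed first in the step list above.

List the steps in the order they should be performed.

F → A → B → D → E → G → H → I → C

F is the only step with nothing outstanding, so it goes first.
Now A, B and D have their prerequisites met. A is listed earlier, so A next.
Ready: B and D. B is listed earlier → B.
D and E are both available; D is listed earlier → D.
Ready: E, G and I. E is listed earlier → E.
Ready: G and I. G is listed earlier → G.
H and I are both available; H is listed earlier → H.
I needed D, now all done → I.
That leaves C as the only ready step → C.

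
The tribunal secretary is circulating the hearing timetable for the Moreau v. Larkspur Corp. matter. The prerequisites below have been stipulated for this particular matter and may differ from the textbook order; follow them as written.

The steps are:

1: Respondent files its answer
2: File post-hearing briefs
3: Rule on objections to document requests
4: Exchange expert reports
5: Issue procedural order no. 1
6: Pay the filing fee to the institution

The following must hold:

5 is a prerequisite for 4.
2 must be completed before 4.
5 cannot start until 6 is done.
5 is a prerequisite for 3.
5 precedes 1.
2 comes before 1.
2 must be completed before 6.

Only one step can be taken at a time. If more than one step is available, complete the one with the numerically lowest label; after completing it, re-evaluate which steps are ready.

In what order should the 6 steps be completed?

2 is the only step with nothing outstanding, so it goes first.
Next only 6 has its prerequisites met → 6.
5 is the only step now ready → 5.
Ready: 1, 3 and 4. 1 has the earlier label → 1.
Ready: 3 and 4. 3 has the earlier label → 3.
4 needed 2 and 5, now all done → 4.

2 → 6 → 5 → 1 → 3 → 4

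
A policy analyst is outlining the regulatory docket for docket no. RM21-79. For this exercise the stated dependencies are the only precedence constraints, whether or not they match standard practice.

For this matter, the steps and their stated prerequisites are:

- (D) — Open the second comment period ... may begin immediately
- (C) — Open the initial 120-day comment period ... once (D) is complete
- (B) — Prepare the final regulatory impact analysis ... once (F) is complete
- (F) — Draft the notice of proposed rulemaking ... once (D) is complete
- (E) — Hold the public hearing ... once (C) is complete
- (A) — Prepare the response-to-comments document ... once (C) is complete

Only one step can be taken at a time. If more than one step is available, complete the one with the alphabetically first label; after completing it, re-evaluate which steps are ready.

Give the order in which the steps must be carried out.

(D) (C) (A) (E) (F) (B)

Only (D) has no prerequisites, so it is first.
(C) and (F) are both available; (C) has the earlier label → (C).
(A) and (E) now also ready, so the ready set is {(A), (E), (F)}; (A) has the earlier label → (A).
Now (E) and (F) have their prerequisites met. (E) has the earlier label, so (E) next.
Next only (F) has its prerequisites met → (F).
(B) is the only step now ready → (B).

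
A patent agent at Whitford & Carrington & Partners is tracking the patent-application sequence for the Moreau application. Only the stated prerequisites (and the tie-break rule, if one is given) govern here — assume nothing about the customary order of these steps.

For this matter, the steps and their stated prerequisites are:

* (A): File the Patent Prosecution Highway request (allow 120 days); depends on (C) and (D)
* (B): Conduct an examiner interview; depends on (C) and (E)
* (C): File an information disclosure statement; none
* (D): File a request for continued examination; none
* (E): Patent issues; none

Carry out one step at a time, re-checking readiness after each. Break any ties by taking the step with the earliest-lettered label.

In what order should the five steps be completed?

(C), (D) and (E) have no prerequisites; (C) has the earlier label, so (C) is first.
Now (D) and (E) have their prerequisites met. (D) has the earlier label, so (D) next.
(A) now also ready, so the ready set is {(A), (E)}; (A) has the earlier label → (A).
Next only (E) has its prerequisites met → (E).
Next only (B) has its prerequisites met → (B).

(C) → (D) → (A) → (E) → (B)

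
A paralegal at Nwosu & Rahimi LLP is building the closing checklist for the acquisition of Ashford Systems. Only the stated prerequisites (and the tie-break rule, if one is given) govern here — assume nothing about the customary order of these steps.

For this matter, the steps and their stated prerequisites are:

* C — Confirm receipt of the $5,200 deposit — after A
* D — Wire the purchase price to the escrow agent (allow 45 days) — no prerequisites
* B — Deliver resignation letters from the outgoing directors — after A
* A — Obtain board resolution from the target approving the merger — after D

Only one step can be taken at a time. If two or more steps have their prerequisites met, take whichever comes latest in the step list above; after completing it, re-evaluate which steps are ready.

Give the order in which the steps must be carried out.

D has no prerequisites → D first.
That leaves A as the only ready step → A.
Now B and C have their prerequisites met. B is listed later, so B next.
C needed A, now all done → C.

D A B C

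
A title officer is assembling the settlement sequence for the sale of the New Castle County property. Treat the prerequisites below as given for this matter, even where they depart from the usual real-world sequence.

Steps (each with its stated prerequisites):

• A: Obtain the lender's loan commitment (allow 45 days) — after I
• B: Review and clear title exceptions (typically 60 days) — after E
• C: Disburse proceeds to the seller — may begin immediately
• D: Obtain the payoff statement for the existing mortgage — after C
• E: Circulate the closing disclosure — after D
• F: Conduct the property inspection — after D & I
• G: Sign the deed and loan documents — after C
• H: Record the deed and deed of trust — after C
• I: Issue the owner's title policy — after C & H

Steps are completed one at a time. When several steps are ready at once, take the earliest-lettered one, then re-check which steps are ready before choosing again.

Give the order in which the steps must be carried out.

C has no prerequisites → C first.
D, G and H are all available; D has the earlier label → D.
E, G and H are all available; E has the earlier label → E.
B, G and H are all available; B has the earlier label → B.
Ready: G and H. G has the earlier label → G.
H needed C, now all done → H.
I needed C and H, now all done → I.
Now A and F have their prerequisites met. A has the earlier label, so A next.
F needed D and I, now all done → F.

C, D, E, B, G, H, I, A, F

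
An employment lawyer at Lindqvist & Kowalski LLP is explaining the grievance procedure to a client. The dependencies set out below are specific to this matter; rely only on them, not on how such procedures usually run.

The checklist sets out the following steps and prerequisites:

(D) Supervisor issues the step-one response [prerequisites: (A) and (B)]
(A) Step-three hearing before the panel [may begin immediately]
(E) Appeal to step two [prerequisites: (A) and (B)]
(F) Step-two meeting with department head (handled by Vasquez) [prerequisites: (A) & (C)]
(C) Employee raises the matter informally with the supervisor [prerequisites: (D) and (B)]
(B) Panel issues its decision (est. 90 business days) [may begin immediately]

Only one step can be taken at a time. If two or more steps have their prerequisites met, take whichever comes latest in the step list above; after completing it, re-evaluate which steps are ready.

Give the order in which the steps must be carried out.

(B), (A), (E), (D), (C), (F)

(B) and (A) have no prerequisites; (B) is listed later, so (B) is first.
Next only (A) has its prerequisites met → (A).
Now (E) and (D) have their prerequisites met. (E) is listed later, so (E) next.
(D) needed (B) and (A), now all done → (D).
That leaves (C) as the only ready step → (C).
Next only (F) has its prerequisites met → (F).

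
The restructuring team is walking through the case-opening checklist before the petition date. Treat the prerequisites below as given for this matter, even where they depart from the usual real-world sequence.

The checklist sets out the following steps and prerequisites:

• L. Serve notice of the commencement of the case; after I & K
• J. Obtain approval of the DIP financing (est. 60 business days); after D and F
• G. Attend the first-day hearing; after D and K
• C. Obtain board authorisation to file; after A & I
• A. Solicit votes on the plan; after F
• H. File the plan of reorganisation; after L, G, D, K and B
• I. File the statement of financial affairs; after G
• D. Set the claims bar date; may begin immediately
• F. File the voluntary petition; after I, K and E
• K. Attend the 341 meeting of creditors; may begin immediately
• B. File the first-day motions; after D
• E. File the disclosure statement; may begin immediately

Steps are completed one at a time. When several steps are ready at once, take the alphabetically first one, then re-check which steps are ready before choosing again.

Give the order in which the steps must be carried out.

Nothing is required for D, E and K. D has the earlier label → D first.
Now B, E and K have their prerequisites met. B has the earlier label, so B next.
Now E and K have their prerequisites met. E has the earlier label, so E next.
K is the only step now ready → K.
G needed D and K, now all done → G.
I needed G, now all done → I.
F and L are both available; F has the earlier label → F.
Ready: A, J and L. A has the earlier label → A.
C, J and L are all available; C has the earlier label → C.
Now J and L have their prerequisites met. J has the earlier label, so J next.
L is the only step now ready → L.
H is the only step now ready → H.

D, B, E, K, G, I, F, A, C, J, L, H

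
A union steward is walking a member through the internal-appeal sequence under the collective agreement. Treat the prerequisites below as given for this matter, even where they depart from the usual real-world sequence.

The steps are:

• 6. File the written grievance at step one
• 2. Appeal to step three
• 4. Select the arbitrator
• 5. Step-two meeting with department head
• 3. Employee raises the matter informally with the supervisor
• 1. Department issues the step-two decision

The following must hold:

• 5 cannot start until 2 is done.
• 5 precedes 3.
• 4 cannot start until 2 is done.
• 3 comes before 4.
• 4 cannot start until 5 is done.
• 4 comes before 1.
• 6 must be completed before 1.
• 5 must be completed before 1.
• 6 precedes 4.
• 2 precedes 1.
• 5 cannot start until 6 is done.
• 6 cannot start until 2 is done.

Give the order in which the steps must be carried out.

2 → 6 → 5 → 3 → 4 → 1

2 has no prerequisites → 2 first.
6 needed 2, now all done → 6.
5 needed 6 and 2, now all done → 5.
3 needed 5, now all done → 3.
Next only 4 has its prerequisites met → 4.
Next only 1 has its prerequisites met → 1.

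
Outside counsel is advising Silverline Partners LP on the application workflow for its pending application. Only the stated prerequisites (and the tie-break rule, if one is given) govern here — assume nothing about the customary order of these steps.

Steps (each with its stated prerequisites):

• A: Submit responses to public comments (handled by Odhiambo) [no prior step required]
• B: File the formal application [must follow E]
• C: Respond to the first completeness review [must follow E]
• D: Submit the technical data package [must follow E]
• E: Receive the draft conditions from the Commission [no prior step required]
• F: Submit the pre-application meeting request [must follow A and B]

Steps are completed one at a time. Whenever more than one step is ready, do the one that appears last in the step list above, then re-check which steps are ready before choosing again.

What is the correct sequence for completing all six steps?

E and A have no prerequisites; E is listed later, so E is first.
Now D, C, B and A have their prerequisites met. D is listed later, so D next.
Ready: C, B and A. C is listed later → C.
Ready: B and A. B is listed later → B.
That leaves A as the only ready step → A.
Next only F has its prerequisites met → F.

E, D, C, B, A, F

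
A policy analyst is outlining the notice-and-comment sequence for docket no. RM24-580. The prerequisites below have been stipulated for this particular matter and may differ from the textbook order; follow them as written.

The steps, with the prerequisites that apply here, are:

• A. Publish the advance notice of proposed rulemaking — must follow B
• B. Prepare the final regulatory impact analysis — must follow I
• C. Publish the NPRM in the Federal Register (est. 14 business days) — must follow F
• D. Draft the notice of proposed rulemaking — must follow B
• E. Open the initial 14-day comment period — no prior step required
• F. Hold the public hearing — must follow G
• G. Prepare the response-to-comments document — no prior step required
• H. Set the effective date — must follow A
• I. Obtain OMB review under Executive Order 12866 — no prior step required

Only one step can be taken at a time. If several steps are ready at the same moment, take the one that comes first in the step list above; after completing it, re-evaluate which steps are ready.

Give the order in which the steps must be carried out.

E, G and I have no prerequisites; E is listed earlier, so E is first.
Now G and I have their prerequisites met. G is listed earlier, so G next.
F now also ready, so the ready set is {F, I}; F is listed earlier → F.
Ready: C and I. C is listed earlier → C.
Next only I has its prerequisites met → I.
B needed I, now all done → B.
A and D are both available; A is listed earlier → A.
H now also ready, so the ready set is {D, H}; D is listed earlier → D.
That leaves H as the only ready step → H.

E, G, F, C, I, B, A, D, H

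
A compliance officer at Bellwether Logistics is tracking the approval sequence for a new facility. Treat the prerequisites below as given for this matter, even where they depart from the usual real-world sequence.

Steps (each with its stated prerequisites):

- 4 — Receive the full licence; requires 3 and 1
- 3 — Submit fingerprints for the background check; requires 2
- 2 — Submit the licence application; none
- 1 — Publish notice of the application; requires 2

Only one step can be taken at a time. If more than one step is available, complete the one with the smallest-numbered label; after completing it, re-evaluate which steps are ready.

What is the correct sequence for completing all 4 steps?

2 → 1 → 3 → 4

2 has no prerequisites → 2 first.
Ready: 1 and 3. 1 has the earlier label → 1.
3 is the only step now ready → 3.
4 needed 1 and 3, now all done → 4.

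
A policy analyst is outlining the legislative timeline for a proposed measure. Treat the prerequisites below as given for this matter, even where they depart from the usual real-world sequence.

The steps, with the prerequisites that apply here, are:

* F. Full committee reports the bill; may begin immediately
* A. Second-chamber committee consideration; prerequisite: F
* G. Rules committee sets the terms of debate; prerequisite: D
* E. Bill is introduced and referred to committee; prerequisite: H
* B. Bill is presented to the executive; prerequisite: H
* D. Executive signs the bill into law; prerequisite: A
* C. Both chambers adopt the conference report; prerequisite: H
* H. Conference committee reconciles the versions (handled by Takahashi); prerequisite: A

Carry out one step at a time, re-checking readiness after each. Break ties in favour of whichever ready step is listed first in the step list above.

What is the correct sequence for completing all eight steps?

F → A → D → G → H → E → B → C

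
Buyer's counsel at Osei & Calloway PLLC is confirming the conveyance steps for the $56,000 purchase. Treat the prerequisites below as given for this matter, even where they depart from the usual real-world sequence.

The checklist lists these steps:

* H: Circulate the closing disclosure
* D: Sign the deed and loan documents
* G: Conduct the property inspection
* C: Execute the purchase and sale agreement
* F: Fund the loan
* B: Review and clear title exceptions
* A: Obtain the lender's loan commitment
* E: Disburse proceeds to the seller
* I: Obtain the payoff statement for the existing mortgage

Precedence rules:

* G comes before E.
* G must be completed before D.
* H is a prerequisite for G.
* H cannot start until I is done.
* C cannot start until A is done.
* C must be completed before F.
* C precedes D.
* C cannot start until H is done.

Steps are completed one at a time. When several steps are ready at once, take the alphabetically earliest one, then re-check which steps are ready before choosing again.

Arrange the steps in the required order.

A B I H C F G D E

A, B and I have no prerequisites; A has the earlier label, so A is first.
Ready: B and I. B has the earlier label → B.
Next only I has its prerequisites met → I.
H needed I, now all done → H.
Ready: C and G. C has the earlier label → C.
F now also ready, so the ready set is {F, G}; F has the earlier label → F.
G needed H, now all done → G.
Now D and E have their prerequisites met. D has the earlier label, so D next.
E needed G, now all done → E.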